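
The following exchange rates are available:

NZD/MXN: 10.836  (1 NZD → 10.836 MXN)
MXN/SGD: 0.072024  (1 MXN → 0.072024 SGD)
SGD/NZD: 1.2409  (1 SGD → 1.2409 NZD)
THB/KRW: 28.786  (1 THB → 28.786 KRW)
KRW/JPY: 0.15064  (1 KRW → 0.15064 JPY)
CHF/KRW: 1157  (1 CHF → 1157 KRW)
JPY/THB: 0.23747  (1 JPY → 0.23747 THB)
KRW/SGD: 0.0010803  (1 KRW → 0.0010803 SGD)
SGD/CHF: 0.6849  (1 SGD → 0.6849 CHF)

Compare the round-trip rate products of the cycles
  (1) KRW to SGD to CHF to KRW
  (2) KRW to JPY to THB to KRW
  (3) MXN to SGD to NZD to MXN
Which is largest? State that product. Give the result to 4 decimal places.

(1) 0.0010803 × 0.6849 × 1157 = 0.85606
(2) 0.15064 × 0.23747 × 28.786 = 1.02975
(3) 0.072024 × 1.2409 × 10.836 = 0.96846
Highest is cycle (2) at 1.0297 (>1, arbitrage).

1.0297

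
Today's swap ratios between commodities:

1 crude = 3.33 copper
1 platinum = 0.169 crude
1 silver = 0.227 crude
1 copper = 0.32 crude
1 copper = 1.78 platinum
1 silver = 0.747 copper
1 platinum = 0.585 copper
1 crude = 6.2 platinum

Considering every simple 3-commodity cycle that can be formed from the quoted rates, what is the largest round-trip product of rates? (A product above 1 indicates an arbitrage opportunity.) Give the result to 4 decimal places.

copper→crude→platinum→copper: 0.32 × 6.2 × 0.585 = 1.16064
copper→platinum→crude→copper: 1.78 × 0.169 × 3.33 = 1.00173
Maximum is copper→crude→platinum→copper at 1.1606; arbitrage exists.

1.1606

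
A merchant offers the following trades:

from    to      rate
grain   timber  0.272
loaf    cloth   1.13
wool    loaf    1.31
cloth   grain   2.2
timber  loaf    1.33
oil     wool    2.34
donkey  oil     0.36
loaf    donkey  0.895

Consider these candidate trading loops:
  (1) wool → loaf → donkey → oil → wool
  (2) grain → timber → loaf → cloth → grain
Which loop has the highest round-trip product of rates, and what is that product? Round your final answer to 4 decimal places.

(1) 1.31 × 0.895 × 0.36 × 2.34 = 0.98767
(2) 0.272 × 1.33 × 1.13 × 2.2 = 0.89934
Highest is cycle (1) at 0.9877 (≤1, no arbitrage).

0.9877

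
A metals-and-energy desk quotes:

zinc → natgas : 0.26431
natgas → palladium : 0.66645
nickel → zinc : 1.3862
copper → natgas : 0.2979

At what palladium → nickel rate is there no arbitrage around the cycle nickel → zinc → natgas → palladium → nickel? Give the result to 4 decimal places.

4.0954

Known legs of the cycle: 1.3862 × 0.26431 × 0.66645 = 0.2441782975869
For no arbitrage the full-cycle product must be 1, so the missing rate is 1 / 0.2441782975869 ≈ 4.095368.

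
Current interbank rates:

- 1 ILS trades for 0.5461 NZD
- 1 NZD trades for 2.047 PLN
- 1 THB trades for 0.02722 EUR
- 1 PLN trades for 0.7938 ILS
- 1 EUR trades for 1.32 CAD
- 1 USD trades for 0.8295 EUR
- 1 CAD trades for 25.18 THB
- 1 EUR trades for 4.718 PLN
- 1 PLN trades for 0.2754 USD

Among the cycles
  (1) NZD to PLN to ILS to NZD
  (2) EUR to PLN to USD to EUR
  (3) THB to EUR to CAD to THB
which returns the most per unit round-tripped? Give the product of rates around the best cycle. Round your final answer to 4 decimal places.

1.0778

(1) 2.047 × 0.7938 × 0.5461 = 0.88736
(2) 4.718 × 0.2754 × 0.8295 = 1.07780
(3) 0.02722 × 1.32 × 25.18 = 0.90473
Highest is cycle (2) at 1.0778 (>1, arbitrage).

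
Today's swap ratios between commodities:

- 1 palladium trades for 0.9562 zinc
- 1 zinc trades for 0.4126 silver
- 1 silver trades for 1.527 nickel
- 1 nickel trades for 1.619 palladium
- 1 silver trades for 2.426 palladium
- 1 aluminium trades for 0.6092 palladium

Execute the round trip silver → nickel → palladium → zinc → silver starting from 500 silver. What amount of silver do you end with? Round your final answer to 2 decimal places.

487.68

500 silver × 1.527 = 763.5 nickel
763.5 nickel × 1.619 = 1236.1065 palladium
1236.1065 palladium × 0.9562 = 1181.9650353 zinc
1181.9650353 zinc × 0.4126 = 487.67877356478 silver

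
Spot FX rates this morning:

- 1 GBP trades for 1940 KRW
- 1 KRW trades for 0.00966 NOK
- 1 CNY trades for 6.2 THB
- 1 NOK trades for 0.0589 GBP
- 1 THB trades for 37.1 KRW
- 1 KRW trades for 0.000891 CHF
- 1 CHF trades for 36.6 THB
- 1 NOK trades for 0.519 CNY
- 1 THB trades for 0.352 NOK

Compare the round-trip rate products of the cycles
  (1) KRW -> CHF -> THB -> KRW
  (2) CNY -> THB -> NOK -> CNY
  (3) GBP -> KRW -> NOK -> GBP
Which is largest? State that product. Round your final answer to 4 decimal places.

(1) 0.000891 × 36.6 × 37.1 = 1.20985
(2) 6.2 × 0.352 × 0.519 = 1.13267
(3) 1940 × 0.00966 × 0.0589 = 1.10381
Highest is cycle (1) at 1.2099 (>1, arbitrage).

1.2099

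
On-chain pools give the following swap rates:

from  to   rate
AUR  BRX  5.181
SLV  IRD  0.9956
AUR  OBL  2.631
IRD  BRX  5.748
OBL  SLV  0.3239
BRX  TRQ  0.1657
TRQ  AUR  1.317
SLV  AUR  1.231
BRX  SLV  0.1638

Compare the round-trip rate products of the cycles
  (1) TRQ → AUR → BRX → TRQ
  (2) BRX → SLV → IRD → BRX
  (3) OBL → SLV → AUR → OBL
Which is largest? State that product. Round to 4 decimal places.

(1) 1.317 × 5.181 × 0.1657 = 1.13063
(2) 0.1638 × 0.9956 × 5.748 = 0.93738
(3) 0.3239 × 1.231 × 2.631 = 1.04903
Highest is cycle (1) at 1.1306 (>1, arbitrage).

1.1306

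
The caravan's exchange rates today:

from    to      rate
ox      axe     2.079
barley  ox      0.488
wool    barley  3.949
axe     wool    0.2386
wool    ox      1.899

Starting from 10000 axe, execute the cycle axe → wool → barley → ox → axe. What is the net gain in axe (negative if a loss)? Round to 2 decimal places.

-440.57

10000 axe × 0.2386 = 2386 wool
2386 wool × 3.949 = 9422.314 barley
9422.314 barley × 0.488 = 4598.089232 ox
4598.089232 ox × 2.079 = 9559.427513328 axe
Net change: 9559.427513328 − 10000 = -440.572486672 axe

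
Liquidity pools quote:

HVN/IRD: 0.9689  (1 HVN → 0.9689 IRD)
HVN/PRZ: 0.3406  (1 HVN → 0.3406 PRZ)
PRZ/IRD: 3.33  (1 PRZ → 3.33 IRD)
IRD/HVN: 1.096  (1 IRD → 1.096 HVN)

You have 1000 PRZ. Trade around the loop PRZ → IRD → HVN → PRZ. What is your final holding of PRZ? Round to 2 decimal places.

1000 PRZ × 3.33 = 3330 IRD
3330 IRD × 1.096 = 3649.68 HVN
3649.68 HVN × 0.3406 = 1243.081008 PRZ

1243.08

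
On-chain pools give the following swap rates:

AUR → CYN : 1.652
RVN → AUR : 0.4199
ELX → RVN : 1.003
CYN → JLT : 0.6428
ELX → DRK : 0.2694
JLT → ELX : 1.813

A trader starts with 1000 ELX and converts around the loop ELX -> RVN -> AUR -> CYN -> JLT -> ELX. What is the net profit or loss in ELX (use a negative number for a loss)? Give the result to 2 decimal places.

1000 ELX × 1.003 = 1003 RVN
1003 RVN × 0.4199 = 421.1597 AUR
421.1597 AUR × 1.652 = 695.7558244 CYN
695.7558244 CYN × 0.6428 = 447.23184392432 JLT
447.23184392432 JLT × 1.813 = 810.83133303479216 ELX
Net change: 810.83133303479216 − 1000 = -189.16866696520784 ELX

-189.17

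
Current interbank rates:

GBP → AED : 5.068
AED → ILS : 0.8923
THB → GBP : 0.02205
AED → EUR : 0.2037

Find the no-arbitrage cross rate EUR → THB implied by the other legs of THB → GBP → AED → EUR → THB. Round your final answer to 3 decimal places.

Known legs of the cycle: 0.02205 × 5.068 × 0.2037 = 0.02276335278
For no arbitrage the full-cycle product must be 1, so the missing rate is 1 / 0.02276335278 ≈ 43.93026.

43.930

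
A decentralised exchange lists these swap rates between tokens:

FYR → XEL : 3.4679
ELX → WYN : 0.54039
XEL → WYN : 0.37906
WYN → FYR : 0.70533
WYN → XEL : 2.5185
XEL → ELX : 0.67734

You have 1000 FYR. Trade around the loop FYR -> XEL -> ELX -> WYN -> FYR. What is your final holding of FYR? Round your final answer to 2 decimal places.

895.31

1000 FYR × 3.4679 = 3467.9 XEL
3467.9 XEL × 0.67734 = 2348.947386 ELX
2348.947386 ELX × 0.54039 = 1269.34767792054 WYN
1269.34767792054 WYN × 0.70533 = 895.3089976676944782 FYR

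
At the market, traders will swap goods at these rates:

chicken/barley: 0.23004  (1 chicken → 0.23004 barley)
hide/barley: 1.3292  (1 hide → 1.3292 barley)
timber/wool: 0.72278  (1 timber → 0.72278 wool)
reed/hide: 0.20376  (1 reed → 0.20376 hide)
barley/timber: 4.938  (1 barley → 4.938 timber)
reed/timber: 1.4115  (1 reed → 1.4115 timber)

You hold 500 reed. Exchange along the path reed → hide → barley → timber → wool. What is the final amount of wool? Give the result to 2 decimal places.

500 reed × 0.20376 = 101.88 hide
101.88 hide × 1.3292 = 135.418896 barley
135.418896 barley × 4.938 = 668.698508448 timber
668.698508448 timber × 0.72278 = 483.32190793604544 wool

483.32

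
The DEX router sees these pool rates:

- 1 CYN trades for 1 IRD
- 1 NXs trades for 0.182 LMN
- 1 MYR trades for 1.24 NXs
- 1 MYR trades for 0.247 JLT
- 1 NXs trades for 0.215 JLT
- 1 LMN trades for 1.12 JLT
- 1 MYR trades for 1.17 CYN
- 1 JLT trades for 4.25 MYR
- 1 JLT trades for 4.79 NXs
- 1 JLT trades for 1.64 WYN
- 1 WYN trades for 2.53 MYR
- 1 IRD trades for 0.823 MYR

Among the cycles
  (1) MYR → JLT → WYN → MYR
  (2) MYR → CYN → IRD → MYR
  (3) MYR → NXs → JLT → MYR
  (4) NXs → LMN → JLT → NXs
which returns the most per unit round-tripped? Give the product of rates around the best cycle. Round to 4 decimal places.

1.1331

(1) 0.247 × 1.64 × 2.53 = 1.02485
(2) 1.17 × 1 × 0.823 = 0.96291
(3) 1.24 × 0.215 × 4.25 = 1.13305
(4) 0.182 × 1.12 × 4.79 = 0.97639
Highest is cycle (3) at 1.1331 (>1, arbitrage).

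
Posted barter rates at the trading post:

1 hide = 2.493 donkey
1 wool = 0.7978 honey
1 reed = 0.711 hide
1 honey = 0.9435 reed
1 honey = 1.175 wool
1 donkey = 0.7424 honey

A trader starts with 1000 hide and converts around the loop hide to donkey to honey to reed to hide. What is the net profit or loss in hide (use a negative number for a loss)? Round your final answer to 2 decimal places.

1000 hide × 2.493 = 2493 donkey
2493 donkey × 0.7424 = 1850.8032 honey
1850.8032 honey × 0.9435 = 1746.2328192 reed
1746.2328192 reed × 0.711 = 1241.5715344512 hide
Net change: 1241.5715344512 − 1000 = 241.5715344512 hide

241.57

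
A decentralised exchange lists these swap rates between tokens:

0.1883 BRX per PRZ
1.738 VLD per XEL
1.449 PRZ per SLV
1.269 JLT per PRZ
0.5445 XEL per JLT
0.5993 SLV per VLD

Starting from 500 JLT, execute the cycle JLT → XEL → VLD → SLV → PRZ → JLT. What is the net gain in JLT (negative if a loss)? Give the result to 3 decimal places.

21.425

500 JLT × 0.5445 = 272.25 XEL
272.25 XEL × 1.738 = 473.1705 VLD
473.1705 VLD × 0.5993 = 283.57108065 SLV
283.57108065 SLV × 1.449 = 410.89449586185 PRZ
410.89449586185 PRZ × 1.269 = 521.42511524868765 JLT
Net change: 521.42511524868765 − 500 = 21.42511524868765 JLT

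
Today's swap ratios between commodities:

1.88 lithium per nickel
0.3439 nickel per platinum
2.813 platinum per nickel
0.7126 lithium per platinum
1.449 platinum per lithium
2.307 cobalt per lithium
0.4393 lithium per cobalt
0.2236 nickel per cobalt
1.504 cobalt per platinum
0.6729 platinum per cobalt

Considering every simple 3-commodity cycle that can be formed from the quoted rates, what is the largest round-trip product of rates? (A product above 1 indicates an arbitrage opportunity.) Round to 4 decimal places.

lithium→cobalt→platinum→lithium: 2.307 × 0.6729 × 0.7126 = 1.10623
nickel→lithium→cobalt→nickel: 1.88 × 2.307 × 0.2236 = 0.96979
lithium→platinum→cobalt→lithium: 1.449 × 1.504 × 0.4393 = 0.95736
nickel→platinum→cobalt→nickel: 2.813 × 1.504 × 0.2236 = 0.94600
nickel→lithium→platinum→nickel: 1.88 × 1.449 × 0.3439 = 0.93682
Maximum is lithium→cobalt→platinum→lithium at 1.1062; arbitrage exists.

1.1062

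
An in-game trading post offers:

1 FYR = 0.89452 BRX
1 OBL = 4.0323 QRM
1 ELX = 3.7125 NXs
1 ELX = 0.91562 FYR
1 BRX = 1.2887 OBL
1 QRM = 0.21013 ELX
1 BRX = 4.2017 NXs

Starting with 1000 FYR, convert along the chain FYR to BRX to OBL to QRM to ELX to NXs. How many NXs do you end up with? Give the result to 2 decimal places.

3626.18

1000 FYR × 0.89452 = 894.52 BRX
894.52 BRX × 1.2887 = 1152.767924 OBL
1152.767924 OBL × 4.0323 = 4648.3060999452 QRM
4648.3060999452 QRM × 0.21013 = 976.748560781484876 ELX
976.748560781484876 ELX × 3.7125 = 3626.17903190126260215 NXs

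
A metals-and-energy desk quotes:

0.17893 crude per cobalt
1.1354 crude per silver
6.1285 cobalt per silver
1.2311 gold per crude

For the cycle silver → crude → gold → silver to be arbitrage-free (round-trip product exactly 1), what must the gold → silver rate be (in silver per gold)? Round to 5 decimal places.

0.71541

Known legs of the cycle: 1.1354 × 1.2311 = 1.39779094
For no arbitrage the full-cycle product must be 1, so the missing rate is 1 / 1.39779094 ≈ 0.7154146.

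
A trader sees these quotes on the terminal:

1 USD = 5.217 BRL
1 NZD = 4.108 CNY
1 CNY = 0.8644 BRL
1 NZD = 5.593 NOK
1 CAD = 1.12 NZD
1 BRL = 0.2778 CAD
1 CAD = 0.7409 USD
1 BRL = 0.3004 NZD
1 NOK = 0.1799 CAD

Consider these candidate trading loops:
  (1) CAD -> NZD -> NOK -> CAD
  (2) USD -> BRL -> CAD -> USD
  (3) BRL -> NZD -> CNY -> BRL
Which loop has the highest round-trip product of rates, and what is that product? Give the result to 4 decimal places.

(1) 1.12 × 5.593 × 0.1799 = 1.12692
(2) 5.217 × 0.2778 × 0.7409 = 1.07377
(3) 0.3004 × 4.108 × 0.8644 = 1.06671
Highest is cycle (1) at 1.1269 (>1, arbitrage).

1.1269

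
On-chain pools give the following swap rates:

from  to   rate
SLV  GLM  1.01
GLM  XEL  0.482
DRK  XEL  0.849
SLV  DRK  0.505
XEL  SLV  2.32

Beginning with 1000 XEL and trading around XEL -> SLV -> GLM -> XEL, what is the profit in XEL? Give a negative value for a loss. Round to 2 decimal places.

1000 XEL × 2.32 = 2320 SLV
2320 SLV × 1.01 = 2343.2 GLM
2343.2 GLM × 0.482 = 1129.4224 XEL
Net change: 1129.4224 − 1000 = 129.4224 XEL

129.42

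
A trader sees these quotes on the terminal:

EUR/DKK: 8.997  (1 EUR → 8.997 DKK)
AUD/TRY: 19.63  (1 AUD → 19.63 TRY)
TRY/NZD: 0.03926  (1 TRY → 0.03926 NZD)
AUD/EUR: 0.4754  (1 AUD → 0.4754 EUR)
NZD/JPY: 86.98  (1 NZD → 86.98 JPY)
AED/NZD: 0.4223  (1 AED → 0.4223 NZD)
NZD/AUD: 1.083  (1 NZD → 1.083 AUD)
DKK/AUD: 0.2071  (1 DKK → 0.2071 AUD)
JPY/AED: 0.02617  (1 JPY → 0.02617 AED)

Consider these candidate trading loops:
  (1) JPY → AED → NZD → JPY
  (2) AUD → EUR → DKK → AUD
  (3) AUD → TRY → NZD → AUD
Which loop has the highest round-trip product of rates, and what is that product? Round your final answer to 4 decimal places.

(1) 0.02617 × 0.4223 × 86.98 = 0.96127
(2) 0.4754 × 8.997 × 0.2071 = 0.88580
(3) 19.63 × 0.03926 × 1.083 = 0.83464
Highest is cycle (1) at 0.9613 (≤1, no arbitrage).

0.9613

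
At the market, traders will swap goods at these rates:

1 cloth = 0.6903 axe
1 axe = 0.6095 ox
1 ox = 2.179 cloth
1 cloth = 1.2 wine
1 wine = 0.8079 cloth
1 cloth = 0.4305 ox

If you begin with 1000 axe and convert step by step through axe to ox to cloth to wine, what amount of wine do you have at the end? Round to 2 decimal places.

1593.72

1000 axe × 0.6095 = 609.5 ox
609.5 ox × 2.179 = 1328.1005 cloth
1328.1005 cloth × 1.2 = 1593.7206 wine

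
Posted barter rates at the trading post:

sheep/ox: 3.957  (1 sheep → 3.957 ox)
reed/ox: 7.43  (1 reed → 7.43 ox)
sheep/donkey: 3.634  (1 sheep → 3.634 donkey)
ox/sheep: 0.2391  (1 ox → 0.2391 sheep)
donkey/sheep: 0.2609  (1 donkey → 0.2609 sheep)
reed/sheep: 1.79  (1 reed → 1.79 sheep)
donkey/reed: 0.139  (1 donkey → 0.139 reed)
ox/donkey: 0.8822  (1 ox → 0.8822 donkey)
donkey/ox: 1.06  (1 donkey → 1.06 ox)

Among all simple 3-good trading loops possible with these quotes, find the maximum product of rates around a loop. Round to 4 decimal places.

sheep→donkey→ox→sheep: 3.634 × 1.06 × 0.2391 = 0.92102
reed→ox→donkey→reed: 7.43 × 0.8822 × 0.139 = 0.91111
sheep→ox→donkey→sheep: 3.957 × 0.8822 × 0.2609 = 0.91077
sheep→donkey→reed→sheep: 3.634 × 0.139 × 1.79 = 0.90418
Maximum is sheep→donkey→ox→sheep at 0.9210; no arbitrage — every cycle loses value.

0.9210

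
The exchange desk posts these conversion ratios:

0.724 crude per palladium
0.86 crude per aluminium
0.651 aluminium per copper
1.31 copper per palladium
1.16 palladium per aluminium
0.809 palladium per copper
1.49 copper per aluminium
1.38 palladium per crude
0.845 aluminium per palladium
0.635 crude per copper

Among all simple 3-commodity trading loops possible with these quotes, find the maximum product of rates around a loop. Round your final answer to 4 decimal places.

palladium→copper→crude→palladium: 1.31 × 0.635 × 1.38 = 1.14795
aluminium→copper→palladium→aluminium: 1.49 × 0.809 × 0.845 = 1.01857
aluminium→crude→palladium→aluminium: 0.86 × 1.38 × 0.845 = 1.00285
aluminium→palladium→copper→aluminium: 1.16 × 1.31 × 0.651 = 0.98926
Maximum is palladium→copper→crude→palladium at 1.1480; arbitrage exists.

1.1480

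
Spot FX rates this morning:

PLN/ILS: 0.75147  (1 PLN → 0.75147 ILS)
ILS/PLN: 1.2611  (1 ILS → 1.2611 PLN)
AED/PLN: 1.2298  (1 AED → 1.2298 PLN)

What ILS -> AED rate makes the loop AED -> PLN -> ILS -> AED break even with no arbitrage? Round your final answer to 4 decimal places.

1.0821

Known legs of the cycle: 1.2298 × 0.75147 = 0.924157806
For no arbitrage the full-cycle product must be 1, so the missing rate is 1 / 0.924157806 ≈ 1.082066.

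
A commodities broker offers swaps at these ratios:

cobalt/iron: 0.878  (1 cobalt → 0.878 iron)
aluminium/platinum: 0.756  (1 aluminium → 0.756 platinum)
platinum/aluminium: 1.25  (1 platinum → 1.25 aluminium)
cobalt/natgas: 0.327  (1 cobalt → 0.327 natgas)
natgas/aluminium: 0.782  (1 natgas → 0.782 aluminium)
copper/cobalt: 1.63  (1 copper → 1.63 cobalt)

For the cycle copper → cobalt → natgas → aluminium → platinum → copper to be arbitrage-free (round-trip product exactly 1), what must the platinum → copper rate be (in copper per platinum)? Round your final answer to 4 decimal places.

3.1735

Known legs of the cycle: 1.63 × 0.327 × 0.782 × 0.756 = 0.31511124792
For no arbitrage the full-cycle product must be 1, so the missing rate is 1 / 0.31511124792 ≈ 3.173482.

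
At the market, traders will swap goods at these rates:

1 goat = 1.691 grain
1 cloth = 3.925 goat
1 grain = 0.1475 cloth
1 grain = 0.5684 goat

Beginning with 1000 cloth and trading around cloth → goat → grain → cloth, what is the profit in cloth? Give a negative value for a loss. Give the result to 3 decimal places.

1000 cloth × 3.925 = 3925 goat
3925 goat × 1.691 = 6637.175 grain
6637.175 grain × 0.1475 = 978.9833125 cloth
Net change: 978.9833125 − 1000 = -21.0166875 cloth

-21.017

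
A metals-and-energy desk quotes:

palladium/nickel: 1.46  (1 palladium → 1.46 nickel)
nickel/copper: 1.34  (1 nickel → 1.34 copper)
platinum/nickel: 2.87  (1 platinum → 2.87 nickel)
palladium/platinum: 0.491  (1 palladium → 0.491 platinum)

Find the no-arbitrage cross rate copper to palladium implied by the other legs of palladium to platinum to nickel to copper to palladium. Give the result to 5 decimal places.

Known legs of the cycle: 0.491 × 2.87 × 1.34 = 1.8882878
For no arbitrage the full-cycle product must be 1, so the missing rate is 1 / 1.8882878 ≈ 0.5295803.

0.52958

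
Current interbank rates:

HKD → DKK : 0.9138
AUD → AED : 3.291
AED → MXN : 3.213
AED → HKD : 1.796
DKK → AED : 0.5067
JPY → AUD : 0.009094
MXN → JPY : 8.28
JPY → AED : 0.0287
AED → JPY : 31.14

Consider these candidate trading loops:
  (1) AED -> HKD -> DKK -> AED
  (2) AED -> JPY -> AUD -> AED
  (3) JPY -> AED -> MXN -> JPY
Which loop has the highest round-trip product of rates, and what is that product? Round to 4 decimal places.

(1) 1.796 × 0.9138 × 0.5067 = 0.83159
(2) 31.14 × 0.009094 × 3.291 = 0.93197
(3) 0.0287 × 3.213 × 8.28 = 0.76352
Highest is cycle (2) at 0.9320 (≤1, no arbitrage).

0.9320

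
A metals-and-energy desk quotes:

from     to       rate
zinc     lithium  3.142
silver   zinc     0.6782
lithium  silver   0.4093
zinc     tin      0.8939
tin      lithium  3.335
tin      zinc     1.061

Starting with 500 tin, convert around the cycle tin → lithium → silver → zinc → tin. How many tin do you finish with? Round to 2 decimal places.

413.77

500 tin × 3.335 = 1667.5 lithium
1667.5 lithium × 0.4093 = 682.50775 silver
682.50775 silver × 0.6782 = 462.87675605 zinc
462.87675605 zinc × 0.8939 = 413.765532233095 tin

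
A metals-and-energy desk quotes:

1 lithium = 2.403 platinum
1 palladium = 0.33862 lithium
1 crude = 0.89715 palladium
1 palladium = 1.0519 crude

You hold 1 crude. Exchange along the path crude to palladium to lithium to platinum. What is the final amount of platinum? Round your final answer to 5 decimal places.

1 crude × 0.89715 = 0.89715 palladium
0.89715 palladium × 0.33862 = 0.303792933 lithium
0.303792933 lithium × 2.403 = 0.730014417999 platinum

0.73001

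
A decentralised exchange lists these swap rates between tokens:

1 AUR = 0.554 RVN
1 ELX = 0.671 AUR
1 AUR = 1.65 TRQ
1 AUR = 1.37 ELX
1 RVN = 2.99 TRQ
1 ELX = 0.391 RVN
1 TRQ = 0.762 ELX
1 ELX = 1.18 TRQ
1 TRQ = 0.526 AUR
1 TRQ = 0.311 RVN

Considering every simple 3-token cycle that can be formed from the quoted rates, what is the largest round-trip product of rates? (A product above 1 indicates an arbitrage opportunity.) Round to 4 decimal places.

0.8908

RVN→TRQ→ELX→RVN: 2.99 × 0.762 × 0.391 = 0.89085
RVN→TRQ→AUR→RVN: 2.99 × 0.526 × 0.554 = 0.87130
AUR→ELX→TRQ→AUR: 1.37 × 1.18 × 0.526 = 0.85033
AUR→TRQ→ELX→AUR: 1.65 × 0.762 × 0.671 = 0.84365
Maximum is RVN→TRQ→ELX→RVN at 0.8908; no arbitrage — every cycle loses value.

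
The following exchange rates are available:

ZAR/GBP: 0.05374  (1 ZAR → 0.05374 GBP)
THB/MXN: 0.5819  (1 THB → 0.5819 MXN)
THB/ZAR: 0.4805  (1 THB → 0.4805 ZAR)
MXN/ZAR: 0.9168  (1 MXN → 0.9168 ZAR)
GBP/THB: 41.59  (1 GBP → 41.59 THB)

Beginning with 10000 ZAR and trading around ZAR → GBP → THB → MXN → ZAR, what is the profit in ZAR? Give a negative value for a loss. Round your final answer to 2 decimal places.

1923.66

10000 ZAR × 0.05374 = 537.4 GBP
537.4 GBP × 41.59 = 22350.466 THB
22350.466 THB × 0.5819 = 13005.7361654 MXN
13005.7361654 MXN × 0.9168 = 11923.65891643872 ZAR
Net change: 11923.65891643872 − 10000 = 1923.65891643872 ZAR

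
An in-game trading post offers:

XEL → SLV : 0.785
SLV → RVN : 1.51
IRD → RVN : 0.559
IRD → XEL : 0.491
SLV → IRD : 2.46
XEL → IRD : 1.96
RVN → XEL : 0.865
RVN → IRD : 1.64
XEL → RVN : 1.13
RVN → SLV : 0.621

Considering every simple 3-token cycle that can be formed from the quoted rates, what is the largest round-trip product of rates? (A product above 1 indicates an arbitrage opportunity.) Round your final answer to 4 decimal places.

RVN→XEL→SLV→RVN: 0.865 × 0.785 × 1.51 = 1.02533
IRD→XEL→SLV→IRD: 0.491 × 0.785 × 2.46 = 0.94817
IRD→RVN→XEL→IRD: 0.559 × 0.865 × 1.96 = 0.94773
IRD→XEL→RVN→IRD: 0.491 × 1.13 × 1.64 = 0.90992
IRD→RVN→SLV→IRD: 0.559 × 0.621 × 2.46 = 0.85396
Maximum is RVN→XEL→SLV→RVN at 1.0253; arbitrage exists.

1.0253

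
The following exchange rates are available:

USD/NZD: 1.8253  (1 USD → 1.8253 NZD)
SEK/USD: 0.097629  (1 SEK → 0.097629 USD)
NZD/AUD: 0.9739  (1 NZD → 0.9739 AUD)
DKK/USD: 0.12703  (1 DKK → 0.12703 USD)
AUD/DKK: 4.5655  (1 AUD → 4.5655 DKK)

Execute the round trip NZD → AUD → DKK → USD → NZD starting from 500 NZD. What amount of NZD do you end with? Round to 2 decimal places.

515.48

500 NZD × 0.9739 = 486.95 AUD
486.95 AUD × 4.5655 = 2223.170225 DKK
2223.170225 DKK × 0.12703 = 282.40931368175 USD
282.40931368175 USD × 1.8253 = 515.481720263298275 NZD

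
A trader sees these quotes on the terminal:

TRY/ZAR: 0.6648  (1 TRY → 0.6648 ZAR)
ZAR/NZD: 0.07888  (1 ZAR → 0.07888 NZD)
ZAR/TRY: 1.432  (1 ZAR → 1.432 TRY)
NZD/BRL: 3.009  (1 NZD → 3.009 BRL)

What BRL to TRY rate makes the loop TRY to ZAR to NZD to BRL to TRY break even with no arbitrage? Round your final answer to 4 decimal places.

6.3375

Known legs of the cycle: 0.6648 × 0.07888 × 3.009 = 0.157790226816
For no arbitrage the full-cycle product must be 1, so the missing rate is 1 / 0.157790226816 ≈ 6.337528.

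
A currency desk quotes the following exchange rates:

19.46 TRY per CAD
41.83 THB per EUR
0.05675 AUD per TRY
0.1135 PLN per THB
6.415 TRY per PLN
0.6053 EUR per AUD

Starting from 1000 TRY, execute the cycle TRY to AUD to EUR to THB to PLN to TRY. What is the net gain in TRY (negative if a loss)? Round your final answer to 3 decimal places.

46.205

1000 TRY × 0.05675 = 56.75 AUD
56.75 AUD × 0.6053 = 34.350775 EUR
34.350775 EUR × 41.83 = 1436.89291825 THB
1436.89291825 THB × 0.1135 = 163.087346221375 PLN
163.087346221375 PLN × 6.415 = 1046.205326010120625 TRY
Net change: 1046.205326010120625 − 1000 = 46.205326010120625 TRY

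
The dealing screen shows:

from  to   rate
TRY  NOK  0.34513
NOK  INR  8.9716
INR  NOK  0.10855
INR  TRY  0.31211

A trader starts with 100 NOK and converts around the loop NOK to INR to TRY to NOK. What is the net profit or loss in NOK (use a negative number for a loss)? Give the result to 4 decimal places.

100 NOK × 8.9716 = 897.16 INR
897.16 INR × 0.31211 = 280.0126076 TRY
280.0126076 TRY × 0.34513 = 96.640751260988 NOK
Net change: 96.640751260988 − 100 = -3.359248739012 NOK

-3.3592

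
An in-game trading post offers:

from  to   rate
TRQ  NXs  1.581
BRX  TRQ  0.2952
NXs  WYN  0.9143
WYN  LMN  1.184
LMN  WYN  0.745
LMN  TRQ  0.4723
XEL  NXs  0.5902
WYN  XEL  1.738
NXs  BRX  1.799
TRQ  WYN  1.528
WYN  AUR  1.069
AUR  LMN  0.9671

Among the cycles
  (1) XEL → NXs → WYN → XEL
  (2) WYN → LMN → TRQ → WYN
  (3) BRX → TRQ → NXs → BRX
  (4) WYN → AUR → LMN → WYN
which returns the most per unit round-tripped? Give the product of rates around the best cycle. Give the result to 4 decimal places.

(1) 0.5902 × 0.9143 × 1.738 = 0.93786
(2) 1.184 × 0.4723 × 1.528 = 0.85446
(3) 0.2952 × 1.581 × 1.799 = 0.83961
(4) 1.069 × 0.9671 × 0.745 = 0.77020
Highest is cycle (1) at 0.9379 (≤1, no arbitrage).

0.9379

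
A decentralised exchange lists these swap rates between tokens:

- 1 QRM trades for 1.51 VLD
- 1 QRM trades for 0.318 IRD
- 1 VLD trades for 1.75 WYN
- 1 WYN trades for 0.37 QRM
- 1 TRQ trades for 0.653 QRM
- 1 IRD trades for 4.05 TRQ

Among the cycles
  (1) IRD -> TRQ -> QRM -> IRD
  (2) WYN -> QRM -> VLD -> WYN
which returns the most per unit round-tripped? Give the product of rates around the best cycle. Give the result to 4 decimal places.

(1) 4.05 × 0.653 × 0.318 = 0.84100
(2) 0.37 × 1.51 × 1.75 = 0.97773
Highest is cycle (2) at 0.9777 (≤1, no arbitrage).

0.9777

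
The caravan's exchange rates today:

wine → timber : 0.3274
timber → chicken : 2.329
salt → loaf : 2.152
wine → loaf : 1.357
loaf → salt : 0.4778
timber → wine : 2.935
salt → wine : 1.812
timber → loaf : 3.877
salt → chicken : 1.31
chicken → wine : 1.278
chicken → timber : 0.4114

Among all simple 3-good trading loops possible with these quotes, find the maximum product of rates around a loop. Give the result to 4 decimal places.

wine→loaf→salt→wine: 1.357 × 0.4778 × 1.812 = 1.17485
wine→timber→chicken→wine: 0.3274 × 2.329 × 1.278 = 0.97449
Maximum is wine→loaf→salt→wine at 1.1749; arbitrage exists.

1.1749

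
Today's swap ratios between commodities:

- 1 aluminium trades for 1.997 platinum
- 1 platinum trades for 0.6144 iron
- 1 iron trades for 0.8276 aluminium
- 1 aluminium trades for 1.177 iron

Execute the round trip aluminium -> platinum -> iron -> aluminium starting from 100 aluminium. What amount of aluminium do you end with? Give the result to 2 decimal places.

101.54

100 aluminium × 1.997 = 199.7 platinum
199.7 platinum × 0.6144 = 122.69568 iron
122.69568 iron × 0.8276 = 101.542944768 aluminium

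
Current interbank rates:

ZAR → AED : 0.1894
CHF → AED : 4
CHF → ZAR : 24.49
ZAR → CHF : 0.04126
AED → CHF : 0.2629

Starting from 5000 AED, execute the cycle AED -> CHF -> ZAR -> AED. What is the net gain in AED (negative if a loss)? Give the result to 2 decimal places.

5000 AED × 0.2629 = 1314.5 CHF
1314.5 CHF × 24.49 = 32192.105 ZAR
32192.105 ZAR × 0.1894 = 6097.184687 AED
Net change: 6097.184687 − 5000 = 1097.184687 AED

1097.18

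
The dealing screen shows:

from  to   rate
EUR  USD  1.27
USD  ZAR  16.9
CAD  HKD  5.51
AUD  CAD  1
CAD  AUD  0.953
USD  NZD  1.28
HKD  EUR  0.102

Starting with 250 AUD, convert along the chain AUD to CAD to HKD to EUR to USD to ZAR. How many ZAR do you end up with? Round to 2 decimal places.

250 AUD × 1 = 250 CAD
250 CAD × 5.51 = 1377.5 HKD
1377.5 HKD × 0.102 = 140.505 EUR
140.505 EUR × 1.27 = 178.44135 USD
178.44135 USD × 16.9 = 3015.658815 ZAR

3015.66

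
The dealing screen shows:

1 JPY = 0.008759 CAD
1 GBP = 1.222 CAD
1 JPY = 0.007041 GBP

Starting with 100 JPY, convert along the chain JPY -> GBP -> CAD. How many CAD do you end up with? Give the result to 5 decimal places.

100 JPY × 0.007041 = 0.7041 GBP
0.7041 GBP × 1.222 = 0.8604102 CAD

0.86041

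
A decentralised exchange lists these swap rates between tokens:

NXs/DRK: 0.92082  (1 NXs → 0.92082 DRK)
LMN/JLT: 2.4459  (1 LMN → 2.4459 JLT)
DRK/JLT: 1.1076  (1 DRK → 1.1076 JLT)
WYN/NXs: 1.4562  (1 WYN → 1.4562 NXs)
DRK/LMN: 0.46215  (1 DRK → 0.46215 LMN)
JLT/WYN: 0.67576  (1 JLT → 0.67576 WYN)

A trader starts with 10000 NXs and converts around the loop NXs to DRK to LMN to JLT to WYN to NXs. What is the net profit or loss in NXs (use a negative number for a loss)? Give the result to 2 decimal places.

242.59

10000 NXs × 0.92082 = 9208.2 DRK
9208.2 DRK × 0.46215 = 4255.56963 LMN
4255.56963 LMN × 2.4459 = 10408.697758017 JLT
10408.697758017 JLT × 0.67576 = 7033.78159695756792 WYN
7033.78159695756792 WYN × 1.4562 = 10242.592761489610405104 NXs
Net change: 10242.592761489610405104 − 10000 = 242.592761489610405104 NXs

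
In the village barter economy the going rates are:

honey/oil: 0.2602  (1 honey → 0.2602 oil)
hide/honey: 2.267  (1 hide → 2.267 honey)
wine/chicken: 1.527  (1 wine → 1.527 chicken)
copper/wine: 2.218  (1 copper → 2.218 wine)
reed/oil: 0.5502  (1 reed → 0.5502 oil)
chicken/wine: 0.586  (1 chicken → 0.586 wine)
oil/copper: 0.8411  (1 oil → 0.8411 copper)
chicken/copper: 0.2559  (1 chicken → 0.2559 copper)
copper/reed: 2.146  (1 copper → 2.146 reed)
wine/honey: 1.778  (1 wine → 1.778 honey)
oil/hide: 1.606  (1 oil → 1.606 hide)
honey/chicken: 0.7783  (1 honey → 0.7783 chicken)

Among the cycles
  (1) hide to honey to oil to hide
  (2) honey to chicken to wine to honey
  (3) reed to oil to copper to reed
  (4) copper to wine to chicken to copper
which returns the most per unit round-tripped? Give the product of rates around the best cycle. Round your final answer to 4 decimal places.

(1) 2.267 × 0.2602 × 1.606 = 0.94734
(2) 0.7783 × 0.586 × 1.778 = 0.81092
(3) 0.5502 × 0.8411 × 2.146 = 0.99311
(4) 2.218 × 1.527 × 0.2559 = 0.86670
Highest is cycle (3) at 0.9931 (≤1, no arbitrage).

0.9931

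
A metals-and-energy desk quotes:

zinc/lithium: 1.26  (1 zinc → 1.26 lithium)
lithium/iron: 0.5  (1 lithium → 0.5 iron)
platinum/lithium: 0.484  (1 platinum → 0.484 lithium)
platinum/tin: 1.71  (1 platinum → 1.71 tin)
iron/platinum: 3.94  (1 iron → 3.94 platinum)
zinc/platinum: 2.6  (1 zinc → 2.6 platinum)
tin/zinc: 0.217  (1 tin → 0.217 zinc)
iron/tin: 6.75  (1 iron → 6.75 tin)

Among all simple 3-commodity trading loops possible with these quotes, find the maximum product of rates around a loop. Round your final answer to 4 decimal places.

0.9648

platinum→tin→zinc→platinum: 1.71 × 0.217 × 2.6 = 0.96478
lithium→iron→platinum→lithium: 0.5 × 3.94 × 0.484 = 0.95348
Maximum is platinum→tin→zinc→platinum at 0.9648; no arbitrage — every cycle loses value.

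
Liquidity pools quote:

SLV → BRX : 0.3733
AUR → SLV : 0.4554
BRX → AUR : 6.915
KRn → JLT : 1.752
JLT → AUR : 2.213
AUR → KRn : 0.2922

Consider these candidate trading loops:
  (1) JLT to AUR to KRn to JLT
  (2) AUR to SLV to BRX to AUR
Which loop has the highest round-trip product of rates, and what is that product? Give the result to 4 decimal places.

(1) 2.213 × 0.2922 × 1.752 = 1.13291
(2) 0.4554 × 0.3733 × 6.915 = 1.17556
Highest is cycle (2) at 1.1756 (>1, arbitrage).

1.1756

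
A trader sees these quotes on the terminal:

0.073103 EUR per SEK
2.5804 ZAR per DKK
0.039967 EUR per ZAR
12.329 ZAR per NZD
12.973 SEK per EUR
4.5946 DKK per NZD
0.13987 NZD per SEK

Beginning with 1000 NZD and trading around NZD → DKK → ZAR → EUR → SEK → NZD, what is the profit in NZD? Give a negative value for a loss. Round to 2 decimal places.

1000 NZD × 4.5946 = 4594.6 DKK
4594.6 DKK × 2.5804 = 11855.90584 ZAR
11855.90584 ZAR × 0.039967 = 473.84498870728 EUR
473.84498870728 EUR × 12.973 = 6147.19103849954344 SEK
6147.19103849954344 SEK × 0.13987 = 859.8076105549311409528 NZD
Net change: 859.8076105549311409528 − 1000 = -140.1923894450688590472 NZD

-140.19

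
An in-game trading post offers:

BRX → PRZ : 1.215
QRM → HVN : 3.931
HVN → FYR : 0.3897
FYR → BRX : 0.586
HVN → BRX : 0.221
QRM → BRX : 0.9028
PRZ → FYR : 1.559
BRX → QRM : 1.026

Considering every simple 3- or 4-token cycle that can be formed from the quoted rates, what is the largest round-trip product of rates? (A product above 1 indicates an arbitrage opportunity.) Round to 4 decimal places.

1.1100

BRX→PRZ→FYR→BRX: 1.215 × 1.559 × 0.586 = 1.10999
BRX→QRM→HVN→FYR→BRX: 1.026 × 3.931 × 0.3897 × 0.586 = 0.92104
BRX→QRM→HVN→BRX: 1.026 × 3.931 × 0.221 = 0.89134
Maximum is BRX→PRZ→FYR→BRX at 1.1100; arbitrage exists.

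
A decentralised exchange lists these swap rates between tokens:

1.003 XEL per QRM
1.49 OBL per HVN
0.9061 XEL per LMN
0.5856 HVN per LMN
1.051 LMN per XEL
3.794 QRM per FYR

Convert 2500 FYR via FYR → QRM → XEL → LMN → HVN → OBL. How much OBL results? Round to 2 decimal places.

8724.25

2500 FYR × 3.794 = 9485 QRM
9485 QRM × 1.003 = 9513.455 XEL
9513.455 XEL × 1.051 = 9998.641205 LMN
9998.641205 LMN × 0.5856 = 5855.204289648 HVN
5855.204289648 HVN × 1.49 = 8724.25439157552 OBL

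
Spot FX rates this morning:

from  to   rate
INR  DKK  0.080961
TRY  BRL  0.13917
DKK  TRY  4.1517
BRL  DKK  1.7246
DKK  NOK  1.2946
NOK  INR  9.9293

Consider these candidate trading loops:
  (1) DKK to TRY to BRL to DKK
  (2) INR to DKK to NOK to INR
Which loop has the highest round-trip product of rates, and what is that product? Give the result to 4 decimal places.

(1) 4.1517 × 0.13917 × 1.7246 = 0.99646
(2) 0.080961 × 1.2946 × 9.9293 = 1.04071
Highest is cycle (2) at 1.0407 (>1, arbitrage).

1.0407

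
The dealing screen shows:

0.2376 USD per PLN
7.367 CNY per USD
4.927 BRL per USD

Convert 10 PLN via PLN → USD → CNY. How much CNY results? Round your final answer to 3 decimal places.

17.504

10 PLN × 0.2376 = 2.376 USD
2.376 USD × 7.367 = 17.503992 CNY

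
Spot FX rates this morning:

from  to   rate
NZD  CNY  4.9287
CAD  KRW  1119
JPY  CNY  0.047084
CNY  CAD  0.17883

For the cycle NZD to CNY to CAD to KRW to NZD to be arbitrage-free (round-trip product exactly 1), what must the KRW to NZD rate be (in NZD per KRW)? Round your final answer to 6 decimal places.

0.001014

Known legs of the cycle: 4.9287 × 0.17883 × 1119 = 986.285952099
For no arbitrage the full-cycle product must be 1, so the missing rate is 1 / 986.285952099 ≈ 0.00101390.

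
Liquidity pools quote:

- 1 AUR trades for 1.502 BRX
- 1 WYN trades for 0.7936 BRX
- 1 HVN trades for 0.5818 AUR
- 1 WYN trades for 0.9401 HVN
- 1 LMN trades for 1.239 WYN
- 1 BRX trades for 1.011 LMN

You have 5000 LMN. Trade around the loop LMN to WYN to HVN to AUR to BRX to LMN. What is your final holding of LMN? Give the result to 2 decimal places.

5000 LMN × 1.239 = 6195 WYN
6195 WYN × 0.9401 = 5823.9195 HVN
5823.9195 HVN × 0.5818 = 3388.3563651 AUR
3388.3563651 AUR × 1.502 = 5089.3112603802 BRX
5089.3112603802 BRX × 1.011 = 5145.2936842443822 LMN

5145.29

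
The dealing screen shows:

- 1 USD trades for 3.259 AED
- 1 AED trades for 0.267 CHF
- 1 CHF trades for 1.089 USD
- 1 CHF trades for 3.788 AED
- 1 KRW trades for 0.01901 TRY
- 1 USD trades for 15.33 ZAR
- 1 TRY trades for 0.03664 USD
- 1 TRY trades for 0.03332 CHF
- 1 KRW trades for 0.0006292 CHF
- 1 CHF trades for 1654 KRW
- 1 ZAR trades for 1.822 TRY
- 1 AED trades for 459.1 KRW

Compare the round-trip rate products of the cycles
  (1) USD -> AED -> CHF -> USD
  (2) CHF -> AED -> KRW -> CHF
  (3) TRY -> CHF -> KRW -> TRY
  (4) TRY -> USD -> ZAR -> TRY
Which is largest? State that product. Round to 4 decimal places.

1.0942

(1) 3.259 × 0.267 × 1.089 = 0.94760
(2) 3.788 × 459.1 × 0.0006292 = 1.09422
(3) 0.03332 × 1654 × 0.01901 = 1.04767
(4) 0.03664 × 15.33 × 1.822 = 1.02340
Highest is cycle (2) at 1.0942 (>1, arbitrage).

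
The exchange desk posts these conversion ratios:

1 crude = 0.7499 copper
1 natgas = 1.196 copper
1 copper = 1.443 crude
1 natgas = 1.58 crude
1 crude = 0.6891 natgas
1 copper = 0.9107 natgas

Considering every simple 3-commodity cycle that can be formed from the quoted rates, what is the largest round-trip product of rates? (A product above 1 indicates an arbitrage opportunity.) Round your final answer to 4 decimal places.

1.1893

crude→natgas→copper→crude: 0.6891 × 1.196 × 1.443 = 1.18927
crude→copper→natgas→crude: 0.7499 × 0.9107 × 1.58 = 1.07904
Maximum is crude→natgas→copper→crude at 1.1893; arbitrage exists.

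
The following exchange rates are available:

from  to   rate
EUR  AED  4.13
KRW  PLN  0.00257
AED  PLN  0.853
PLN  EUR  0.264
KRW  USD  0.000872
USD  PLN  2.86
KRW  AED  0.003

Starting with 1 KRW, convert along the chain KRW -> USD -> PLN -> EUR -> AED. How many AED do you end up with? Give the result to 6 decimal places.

1 KRW × 0.000872 = 0.000872 USD
0.000872 USD × 2.86 = 0.00249392 PLN
0.00249392 PLN × 0.264 = 0.00065839488 EUR
0.00065839488 EUR × 4.13 = 0.0027191708544 AED

0.002719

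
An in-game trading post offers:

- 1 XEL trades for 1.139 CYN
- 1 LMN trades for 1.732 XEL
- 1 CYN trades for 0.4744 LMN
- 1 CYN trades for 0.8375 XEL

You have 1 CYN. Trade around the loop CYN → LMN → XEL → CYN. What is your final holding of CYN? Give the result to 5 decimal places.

1 CYN × 0.4744 = 0.4744 LMN
0.4744 LMN × 1.732 = 0.8216608 XEL
0.8216608 XEL × 1.139 = 0.9358716512 CYN

0.93587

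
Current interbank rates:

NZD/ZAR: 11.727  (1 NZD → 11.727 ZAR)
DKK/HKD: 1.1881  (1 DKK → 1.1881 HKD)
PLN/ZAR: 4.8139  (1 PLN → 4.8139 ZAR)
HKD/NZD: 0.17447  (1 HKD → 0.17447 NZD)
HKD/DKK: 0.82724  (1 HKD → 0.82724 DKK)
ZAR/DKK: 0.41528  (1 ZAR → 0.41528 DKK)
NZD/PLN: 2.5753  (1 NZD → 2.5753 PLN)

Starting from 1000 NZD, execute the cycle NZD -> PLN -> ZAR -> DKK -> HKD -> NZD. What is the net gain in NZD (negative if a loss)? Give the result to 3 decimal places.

1000 NZD × 2.5753 = 2575.3 PLN
2575.3 PLN × 4.8139 = 12397.23667 ZAR
12397.23667 ZAR × 0.41528 = 5148.3244443176 DKK
5148.3244443176 DKK × 1.1881 = 6116.72427229374056 HKD
6116.72427229374056 HKD × 0.17447 = 1067.1848837870889155032 NZD
Net change: 1067.1848837870889155032 − 1000 = 67.1848837870889155032 NZD

67.185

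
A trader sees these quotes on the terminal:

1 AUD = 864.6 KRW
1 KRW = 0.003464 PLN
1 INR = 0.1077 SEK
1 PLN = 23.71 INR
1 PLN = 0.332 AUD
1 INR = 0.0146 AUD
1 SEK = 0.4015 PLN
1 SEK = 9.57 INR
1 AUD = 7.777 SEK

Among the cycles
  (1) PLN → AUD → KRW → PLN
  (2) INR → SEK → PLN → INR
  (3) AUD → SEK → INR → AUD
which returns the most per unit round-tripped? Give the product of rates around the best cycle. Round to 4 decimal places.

(1) 0.332 × 864.6 × 0.003464 = 0.99433
(2) 0.1077 × 0.4015 × 23.71 = 1.02526
(3) 7.777 × 9.57 × 0.0146 = 1.08662
Highest is cycle (3) at 1.0866 (>1, arbitrage).

1.0866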